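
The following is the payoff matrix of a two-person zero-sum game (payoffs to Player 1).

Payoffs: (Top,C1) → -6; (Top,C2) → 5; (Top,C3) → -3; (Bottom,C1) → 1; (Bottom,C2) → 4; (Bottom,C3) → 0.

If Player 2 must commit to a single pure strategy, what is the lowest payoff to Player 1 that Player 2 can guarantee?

Column maxima: C1 → 1, C2 → 5, C3 → 0.
The smallest of these is 0.

0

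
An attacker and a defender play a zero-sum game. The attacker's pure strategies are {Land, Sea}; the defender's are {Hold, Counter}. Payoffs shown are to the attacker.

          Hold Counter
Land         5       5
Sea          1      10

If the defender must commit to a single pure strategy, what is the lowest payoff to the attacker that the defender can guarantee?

Column maxima: Hold → 5, Counter → 10.
The smallest of these is 5.

5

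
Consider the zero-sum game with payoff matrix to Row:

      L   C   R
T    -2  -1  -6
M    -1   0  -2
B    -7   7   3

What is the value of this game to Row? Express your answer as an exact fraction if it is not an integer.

-17/11

Row minima: T → -6, M → -2, B → -7; maximin = -2.
Column maxima: L → -1, C → 7, R → 3; minimax = -1.
-2 ≠ -1, so there is no saddle point; optimal play is mixed.
T is strictly dominated by M, so Row never plays it.
C is strictly dominated by L (it gives Row strictly more in every row), so Column never plays it.
On the remaining 2×2 (M, B vs L, R):
Let Row play M with probability p. Expected payoff against L: (-1)p + (-7)(1−p) = 6p − 7; against R: (-2)p + 3(1−p) = −5p + 3.
Setting these equal: 6p − 7 = −5p + 3 ⇒ 11p = 10 ⇒ p = 10/11, and the value is (6)·(10/11) − 7 = -17/11.
For Column: with q = P(L), equating M's and B's payoffs gives q − 2 = −10q + 3 ⇒ q = 5/11.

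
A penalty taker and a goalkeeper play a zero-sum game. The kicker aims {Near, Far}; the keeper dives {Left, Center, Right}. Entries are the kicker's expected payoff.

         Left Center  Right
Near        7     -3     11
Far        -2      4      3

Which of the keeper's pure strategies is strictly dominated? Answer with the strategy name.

Right

Left holds the kicker's payoff strictly below Right in every row: 7 < 11, -2 < 3.
So Right is strictly dominated for the keeper.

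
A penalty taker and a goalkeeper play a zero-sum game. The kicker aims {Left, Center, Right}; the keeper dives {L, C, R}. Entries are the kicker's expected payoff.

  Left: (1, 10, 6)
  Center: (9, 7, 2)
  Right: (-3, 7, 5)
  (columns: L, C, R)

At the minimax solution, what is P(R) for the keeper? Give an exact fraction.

Row minima: Left → 1, Center → 2, Right → -3; maximin = 2.
Column maxima: L → 9, C → 10, R → 6; minimax = 6.
2 ≠ 6, so there is no saddle point; optimal play is mixed.
Right is strictly dominated by Left, so the kicker never plays it.
C is strictly dominated by R (it gives the kicker strictly more in every row), so the keeper never plays it.
On the remaining 2×2 (Left, Center vs L, R):
Let the kicker play Left with probability p. Expected payoff against L: 1p + 9(1−p) = −8p + 9; against R: 6p + 2(1−p) = 4p + 2.
Setting these equal: −8p + 9 = 4p + 2 ⇒ −12p = -7 ⇒ p = 7/12, and the value is (-8)·(7/12) + 9 = 13/3.
For the keeper: with q = P(L), equating Left's and Center's payoffs gives −5q + 6 = 7q + 2 ⇒ q = 1/3.

2/3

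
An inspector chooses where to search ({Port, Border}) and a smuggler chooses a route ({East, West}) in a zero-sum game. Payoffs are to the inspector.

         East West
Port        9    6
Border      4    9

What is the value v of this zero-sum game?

57/8

Row minima: Port → 6, Border → 4; maximin = 6.
Column maxima: East → 9, West → 9; minimax = 9.
6 ≠ 9, so there is no saddle point; optimal play is mixed.
Let the inspector play Port with probability p. Expected payoff against East: 9p + 4(1−p) = 5p + 4; against West: 6p + 9(1−p) = −3p + 9.
Setting these equal: 5p + 4 = −3p + 9 ⇒ 8p = 5 ⇒ p = 5/8, and the value is (5)·(5/8) + 4 = 57/8.
For the smuggler: with q = P(East), equating Port's and Border's payoffs gives 3q + 6 = −5q + 9 ⇒ q = 3/8.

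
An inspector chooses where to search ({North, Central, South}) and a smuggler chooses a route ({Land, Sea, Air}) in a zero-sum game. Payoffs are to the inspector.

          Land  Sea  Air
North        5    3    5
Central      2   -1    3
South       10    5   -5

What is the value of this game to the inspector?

Row minima: North → 3, Central → -1, South → -5; maximin = 3.
Column maxima: Land → 10, Sea → 5, Air → 5; minimax = 5.
3 ≠ 5, so there is no saddle point; optimal play is mixed.
Central is strictly dominated by North, so the inspector never plays it.
Land is strictly dominated by Sea (it gives the inspector strictly more in every row), so the smuggler never plays it.
On the remaining 2×2 (North, South vs Sea, Air):
Let the inspector play North with probability p. Expected payoff against Sea: 3p + 5(1−p) = −2p + 5; against Air: 5p + (-5)(1−p) = 10p − 5.
Setting these equal: −2p + 5 = 10p − 5 ⇒ −12p = -10 ⇒ p = 5/6, and the value is (-2)·(5/6) + 5 = 10/3.
For the smuggler: with q = P(Sea), equating North's and South's payoffs gives −2q + 5 = 10q − 5 ⇒ q = 5/6.

10/3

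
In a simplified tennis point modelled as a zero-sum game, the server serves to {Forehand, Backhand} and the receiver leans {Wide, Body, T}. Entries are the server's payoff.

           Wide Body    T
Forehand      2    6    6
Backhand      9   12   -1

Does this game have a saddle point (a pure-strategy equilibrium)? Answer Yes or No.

No

Row minima: Forehand → 2, Backhand → -1; maximin = 2.
Column maxima: Wide → 9, Body → 12, T → 6; minimax = 6.
2 ≠ 6, so no pure-strategy equilibrium exists.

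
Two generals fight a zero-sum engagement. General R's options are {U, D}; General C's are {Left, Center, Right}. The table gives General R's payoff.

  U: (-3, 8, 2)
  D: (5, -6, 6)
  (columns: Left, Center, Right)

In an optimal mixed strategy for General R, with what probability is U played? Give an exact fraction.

Row minima: U → -3, D → -6; maximin = -3.
Column maxima: Left → 5, Center → 8, Right → 6; minimax = 5.
-3 ≠ 5, so there is no saddle point; optimal play is mixed.
Right is strictly dominated by Left (it gives General R strictly more in every row), so General C never plays it.
On the remaining 2×2 (U, D vs Left, Center):
Let General R play U with probability p. Expected payoff against Left: (-3)p + 5(1−p) = −8p + 5; against Center: 8p + (-6)(1−p) = 14p − 6.
Setting these equal: −8p + 5 = 14p − 6 ⇒ −22p = -11 ⇒ p = 1/2, and the value is (-8)·(1/2) + 5 = 1.
For General C: with q = P(Left), equating U's and D's payoffs gives −11q + 8 = 11q − 6 ⇒ q = 7/11.

1/2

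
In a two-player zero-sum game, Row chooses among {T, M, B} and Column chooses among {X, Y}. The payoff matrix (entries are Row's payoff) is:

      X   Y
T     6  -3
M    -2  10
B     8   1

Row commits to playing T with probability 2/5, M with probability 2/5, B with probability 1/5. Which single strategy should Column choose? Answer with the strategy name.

If Column plays X, Row's expected payoff is (2/5)·6 + (2/5)·(-2) + (1/5)·8 = 16/5.
If Column plays Y, Row's expected payoff is (2/5)·(-3) + (2/5)·10 + (1/5)·1 = 3.
Column minimizes Row's payoff; the smallest is 3, so the best response is Y.

Y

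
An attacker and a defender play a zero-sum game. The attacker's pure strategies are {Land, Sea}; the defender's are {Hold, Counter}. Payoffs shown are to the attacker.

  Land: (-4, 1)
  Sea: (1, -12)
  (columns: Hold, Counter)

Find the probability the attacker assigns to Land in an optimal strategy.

13/18

Row minima: Land → -4, Sea → -12; maximin = -4.
Column maxima: Hold → 1, Counter → 1; minimax = 1.
-4 ≠ 1, so there is no saddle point; optimal play is mixed.
Let the attacker play Land with probability p. Expected payoff against Hold: (-4)p + 1(1−p) = −5p + 1; against Counter: 1p + (-12)(1−p) = 13p − 12.
Setting these equal: −5p + 1 = 13p − 12 ⇒ −18p = -13 ⇒ p = 13/18, and the value is (-5)·(13/18) + 1 = -47/18.
For the defender: with q = P(Hold), equating Land's and Sea's payoffs gives −5q + 1 = 13q − 12 ⇒ q = 13/18.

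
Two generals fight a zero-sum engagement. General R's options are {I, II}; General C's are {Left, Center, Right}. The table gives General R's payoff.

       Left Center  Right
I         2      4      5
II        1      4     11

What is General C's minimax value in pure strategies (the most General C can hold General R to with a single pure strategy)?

Column maxima: Left → 2, Center → 4, Right → 11.
The smallest of these is 2.

2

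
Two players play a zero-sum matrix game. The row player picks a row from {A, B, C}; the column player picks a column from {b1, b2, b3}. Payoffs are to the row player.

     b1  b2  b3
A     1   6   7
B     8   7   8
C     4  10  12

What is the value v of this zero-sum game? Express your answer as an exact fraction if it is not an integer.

Row minima: A → 1, B → 7, C → 4; maximin = 7.
Column maxima: b1 → 8, b2 → 10, b3 → 12; minimax = 8.
7 ≠ 8, so there is no saddle point; optimal play is mixed.
A is strictly dominated by B, so the row player never plays it.
b3 is strictly dominated by b2 (it gives the row player strictly more in every row), so the column player never plays it.
On the remaining 2×2 (B, C vs b1, b2):
Let the row player play B with probability p. Expected payoff against b1: 8p + 4(1−p) = 4p + 4; against b2: 7p + 10(1−p) = −3p + 10.
Setting these equal: 4p + 4 = −3p + 10 ⇒ 7p = 6 ⇒ p = 6/7, and the value is (4)·(6/7) + 4 = 52/7.
For the column player: with q = P(b1), equating B's and C's payoffs gives q + 7 = −6q + 10 ⇒ q = 3/7.

52/7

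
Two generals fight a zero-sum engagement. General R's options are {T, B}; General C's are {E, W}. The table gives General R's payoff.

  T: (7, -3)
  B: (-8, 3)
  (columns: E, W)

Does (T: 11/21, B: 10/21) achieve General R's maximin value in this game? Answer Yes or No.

Yes

Against E this mix gives (11/21)·7 + (10/21)·(-8) = -1/7.
Against W this mix gives (11/21)·(-3) + (10/21)·3 = -1/7.
All of General C's active replies (E, W) yield -1/7, and no column does worse for General R. The mix makes General C indifferent and guarantees -1/7, so it is optimal.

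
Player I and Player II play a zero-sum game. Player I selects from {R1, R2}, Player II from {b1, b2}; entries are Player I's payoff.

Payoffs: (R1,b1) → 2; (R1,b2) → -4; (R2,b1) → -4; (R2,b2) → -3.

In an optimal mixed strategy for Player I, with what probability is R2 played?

6/7

Row minima: R1 → -4, R2 → -4; maximin = -4.
Column maxima: b1 → 2, b2 → -3; minimax = -3.
-4 ≠ -3, so there is no saddle point; optimal play is mixed.
Let Player I play R1 with probability p. Expected payoff against b1: 2p + (-4)(1−p) = 6p − 4; against b2: (-4)p + (-3)(1−p) = −p − 3.
Setting these equal: 6p − 4 = −p − 3 ⇒ 7p = 1 ⇒ p = 1/7, and the value is (6)·(1/7) − 4 = -22/7.
For Player II: with q = P(b1), equating R1's and R2's payoffs gives 6q − 4 = −q − 3 ⇒ q = 1/7.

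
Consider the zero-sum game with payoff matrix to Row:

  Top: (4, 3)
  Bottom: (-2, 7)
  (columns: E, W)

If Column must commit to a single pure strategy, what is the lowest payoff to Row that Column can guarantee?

4

Column maxima: E → 4, W → 7.
The smallest of these is 4.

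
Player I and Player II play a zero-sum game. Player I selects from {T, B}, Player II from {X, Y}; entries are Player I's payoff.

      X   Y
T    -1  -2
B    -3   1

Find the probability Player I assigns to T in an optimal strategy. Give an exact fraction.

Row minima: T → -2, B → -3; maximin = -2.
Column maxima: X → -1, Y → 1; minimax = -1.
-2 ≠ -1, so there is no saddle point; optimal play is mixed.
Let Player I play T with probability p. Expected payoff against X: (-1)p + (-3)(1−p) = 2p − 3; against Y: (-2)p + 1(1−p) = −3p + 1.
Setting these equal: 2p − 3 = −3p + 1 ⇒ 5p = 4 ⇒ p = 4/5, and the value is (2)·(4/5) − 3 = -7/5.
For Player II: with q = P(X), equating T's and B's payoffs gives q − 2 = −4q + 1 ⇒ q = 3/5.

4/5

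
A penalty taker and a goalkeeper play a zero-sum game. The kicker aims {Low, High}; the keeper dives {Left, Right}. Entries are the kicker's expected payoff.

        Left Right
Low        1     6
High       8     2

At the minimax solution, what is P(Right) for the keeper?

7/11

Row minima: Low → 1, High → 2; maximin = 2.
Column maxima: Left → 8, Right → 6; minimax = 6.
2 ≠ 6, so there is no saddle point; optimal play is mixed.
Let the kicker play Low with probability p. Expected payoff against Left: 1p + 8(1−p) = −7p + 8; against Right: 6p + 2(1−p) = 4p + 2.
Setting these equal: −7p + 8 = 4p + 2 ⇒ −11p = -6 ⇒ p = 6/11, and the value is (-7)·(6/11) + 8 = 46/11.
For the keeper: with q = P(Left), equating Low's and High's payoffs gives −5q + 6 = 6q + 2 ⇒ q = 4/11.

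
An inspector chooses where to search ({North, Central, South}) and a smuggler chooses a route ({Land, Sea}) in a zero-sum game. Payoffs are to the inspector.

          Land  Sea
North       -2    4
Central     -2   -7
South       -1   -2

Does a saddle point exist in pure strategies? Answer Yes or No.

Row minima: North → -2, Central → -7, South → -2; maximin = -2.
Column maxima: Land → -1, Sea → 4; minimax = -1.
-2 ≠ -1, so no pure-strategy equilibrium exists.

No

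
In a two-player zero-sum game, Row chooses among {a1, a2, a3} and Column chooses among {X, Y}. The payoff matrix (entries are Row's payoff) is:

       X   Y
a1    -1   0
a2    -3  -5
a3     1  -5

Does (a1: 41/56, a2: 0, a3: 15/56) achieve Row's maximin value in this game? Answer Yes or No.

Against X this mix gives (41/56)·(-1) + (15/56)·1 = -13/28.
Against Y this mix gives (41/56)·0 + (15/56)·(-5) = -75/56.
Column will play Y, holding Row to -75/56. Shifting weight toward the row that does better against Y would raise this floor (the equalizing mix achieves -5/7 against both Y and X), so the proposed strategy is not optimal.

No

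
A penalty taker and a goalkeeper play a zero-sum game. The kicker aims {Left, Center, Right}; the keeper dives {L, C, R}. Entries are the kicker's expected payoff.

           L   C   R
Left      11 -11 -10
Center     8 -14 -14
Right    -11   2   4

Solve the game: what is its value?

-99/35

Row minima: Left → -11, Center → -14, Right → -11; maximin = -11.
Column maxima: L → 11, C → 2, R → 4; minimax = 2.
-11 ≠ 2, so there is no saddle point; optimal play is mixed.
Center is strictly dominated by Left, so the kicker never plays it.
With Center eliminated, R is strictly dominated by C (it gives the kicker strictly more in every remaining row), so the keeper never plays it.
On the remaining 2×2 (Left, Right vs L, C):
Let the kicker play Left with probability p. Expected payoff against L: 11p + (-11)(1−p) = 22p − 11; against C: (-11)p + 2(1−p) = −13p + 2.
Setting these equal: 22p − 11 = −13p + 2 ⇒ 35p = 13 ⇒ p = 13/35, and the value is (22)·(13/35) − 11 = -99/35.
For the keeper: with q = P(L), equating Left's and Right's payoffs gives 22q − 11 = −13q + 2 ⇒ q = 13/35.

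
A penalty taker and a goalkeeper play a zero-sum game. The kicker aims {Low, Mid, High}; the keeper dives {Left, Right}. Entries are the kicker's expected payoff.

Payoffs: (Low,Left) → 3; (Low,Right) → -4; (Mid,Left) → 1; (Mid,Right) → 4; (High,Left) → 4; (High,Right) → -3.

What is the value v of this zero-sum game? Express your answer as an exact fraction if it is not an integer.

19/10

Row minima: Low → -4, Mid → 1, High → -3; maximin = 1.
Column maxima: Left → 4, Right → 4; minimax = 4.
1 ≠ 4, so there is no saddle point; optimal play is mixed.
Low is strictly dominated by High, so the kicker never plays it.
On the remaining 2×2 (Mid, High vs Left, Right):
Let the kicker play Mid with probability p. Expected payoff against Left: 1p + 4(1−p) = −3p + 4; against Right: 4p + (-3)(1−p) = 7p − 3.
Setting these equal: −3p + 4 = 7p − 3 ⇒ −10p = -7 ⇒ p = 7/10, and the value is (-3)·(7/10) + 4 = 19/10.
For the keeper: with q = P(Left), equating Mid's and High's payoffs gives −3q + 4 = 7q − 3 ⇒ q = 7/10.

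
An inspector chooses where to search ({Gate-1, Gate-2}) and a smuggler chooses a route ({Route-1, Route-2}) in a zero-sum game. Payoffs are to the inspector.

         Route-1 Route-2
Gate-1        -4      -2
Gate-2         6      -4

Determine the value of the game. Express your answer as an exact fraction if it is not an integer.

Row minima: Gate-1 → -4, Gate-2 → -4; maximin = -4.
Column maxima: Route-1 → 6, Route-2 → -2; minimax = -2.
-4 ≠ -2, so there is no saddle point; optimal play is mixed.
Let the inspector play Gate-1 with probability p. Expected payoff against Route-1: (-4)p + 6(1−p) = −10p + 6; against Route-2: (-2)p + (-4)(1−p) = 2p − 4.
Setting these equal: −10p + 6 = 2p − 4 ⇒ −12p = -10 ⇒ p = 5/6, and the value is (-10)·(5/6) + 6 = -7/3.
For the smuggler: with q = P(Route-1), equating Gate-1's and Gate-2's payoffs gives −2q − 2 = 10q − 4 ⇒ q = 1/6.

-7/3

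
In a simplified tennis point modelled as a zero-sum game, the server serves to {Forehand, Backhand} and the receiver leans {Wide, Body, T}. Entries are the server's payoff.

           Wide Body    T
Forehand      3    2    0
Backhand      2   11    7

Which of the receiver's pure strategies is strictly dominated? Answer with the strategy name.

T holds the server's payoff strictly below Body in every row: 0 < 2, 7 < 11.
So Body is strictly dominated for the receiver.

Body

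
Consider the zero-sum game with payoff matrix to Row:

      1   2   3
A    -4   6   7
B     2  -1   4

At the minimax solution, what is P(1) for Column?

Row minima: A → -4, B → -1; maximin = -1.
Column maxima: 1 → 2, 2 → 6, 3 → 7; minimax = 2.
-1 ≠ 2, so there is no saddle point; optimal play is mixed.
3 is strictly dominated by 1 (it gives Row strictly more in every row), so Column never plays it.
On the remaining 2×2 (A, B vs 1, 2):
Let Row play A with probability p. Expected payoff against 1: (-4)p + 2(1−p) = −6p + 2; against 2: 6p + (-1)(1−p) = 7p − 1.
Setting these equal: −6p + 2 = 7p − 1 ⇒ −13p = -3 ⇒ p = 3/13, and the value is (-6)·(3/13) + 2 = 8/13.
For Column: with q = P(1), equating A's and B's payoffs gives −10q + 6 = 3q − 1 ⇒ q = 7/13.

7/13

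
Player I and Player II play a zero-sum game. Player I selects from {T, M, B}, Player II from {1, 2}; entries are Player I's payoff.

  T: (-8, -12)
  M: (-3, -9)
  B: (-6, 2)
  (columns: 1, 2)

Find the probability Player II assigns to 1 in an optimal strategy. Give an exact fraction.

Row minima: T → -12, M → -9, B → -6; maximin = -6.
Column maxima: 1 → -3, 2 → 2; minimax = -3.
-6 ≠ -3, so there is no saddle point; optimal play is mixed.
T is strictly dominated by M, so Player I never plays it.
On the remaining 2×2 (M, B vs 1, 2):
Let Player I play M with probability p. Expected payoff against 1: (-3)p + (-6)(1−p) = 3p − 6; against 2: (-9)p + 2(1−p) = −11p + 2.
Setting these equal: 3p − 6 = −11p + 2 ⇒ 14p = 8 ⇒ p = 4/7, and the value is (3)·(4/7) − 6 = -30/7.
For Player II: with q = P(1), equating M's and B's payoffs gives 6q − 9 = −8q + 2 ⇒ q = 11/14.

11/14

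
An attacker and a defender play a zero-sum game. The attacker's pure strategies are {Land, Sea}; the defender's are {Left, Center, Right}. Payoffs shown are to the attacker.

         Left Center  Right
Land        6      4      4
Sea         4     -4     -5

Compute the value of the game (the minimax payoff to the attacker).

4

Row minima: Land → 4, Sea → -5; maximin = 4.
Column maxima: Left → 6, Center → 4, Right → 4; minimax = 4.
Since maximin = minimax = 4, there is a saddle point and the value is 4.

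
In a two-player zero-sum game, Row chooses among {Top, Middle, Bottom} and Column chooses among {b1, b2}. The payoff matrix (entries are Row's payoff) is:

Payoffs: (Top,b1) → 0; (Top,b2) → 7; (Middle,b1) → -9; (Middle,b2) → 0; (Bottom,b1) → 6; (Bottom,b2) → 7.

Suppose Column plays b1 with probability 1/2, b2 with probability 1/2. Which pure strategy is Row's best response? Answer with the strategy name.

Expected payoff of Top: (1/2)·0 + (1/2)·7 = 7/2.
Expected payoff of Middle: (1/2)·(-9) + (1/2)·0 = -9/2.
Expected payoff of Bottom: (1/2)·6 + (1/2)·7 = 13/2.
The largest is 13/2, so Row's best response is Bottom.

Bottom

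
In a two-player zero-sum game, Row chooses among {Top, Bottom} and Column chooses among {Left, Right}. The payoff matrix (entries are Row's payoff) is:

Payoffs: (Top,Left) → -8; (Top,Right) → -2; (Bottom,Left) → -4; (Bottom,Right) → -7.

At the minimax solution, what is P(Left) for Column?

Row minima: Top → -8, Bottom → -7; maximin = -7.
Column maxima: Left → -4, Right → -2; minimax = -4.
-7 ≠ -4, so there is no saddle point; optimal play is mixed.
Let Row play Top with probability p. Expected payoff against Left: (-8)p + (-4)(1−p) = −4p − 4; against Right: (-2)p + (-7)(1−p) = 5p − 7.
Setting these equal: −4p − 4 = 5p − 7 ⇒ −9p = -3 ⇒ p = 1/3, and the value is (-4)·(1/3) − 4 = -16/3.
For Column: with q = P(Left), equating Top's and Bottom's payoffs gives −6q − 2 = 3q − 7 ⇒ q = 5/9.

5/9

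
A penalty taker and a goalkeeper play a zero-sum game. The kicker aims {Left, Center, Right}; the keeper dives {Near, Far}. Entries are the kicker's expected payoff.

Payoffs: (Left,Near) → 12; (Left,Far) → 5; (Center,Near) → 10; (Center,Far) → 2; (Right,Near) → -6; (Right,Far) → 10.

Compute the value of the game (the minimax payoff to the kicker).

150/23

Row minima: Left → 5, Center → 2, Right → -6; maximin = 5.
Column maxima: Near → 12, Far → 10; minimax = 10.
5 ≠ 10, so there is no saddle point; optimal play is mixed.
Center is strictly dominated by Left, so the kicker never plays it.
On the remaining 2×2 (Left, Right vs Near, Far):
Let the kicker play Left with probability p. Expected payoff against Near: 12p + (-6)(1−p) = 18p − 6; against Far: 5p + 10(1−p) = −5p + 10.
Setting these equal: 18p − 6 = −5p + 10 ⇒ 23p = 16 ⇒ p = 16/23, and the value is (18)·(16/23) − 6 = 150/23.
For the keeper: with q = P(Near), equating Left's and Right's payoffs gives 7q + 5 = −16q + 10 ⇒ q = 5/23.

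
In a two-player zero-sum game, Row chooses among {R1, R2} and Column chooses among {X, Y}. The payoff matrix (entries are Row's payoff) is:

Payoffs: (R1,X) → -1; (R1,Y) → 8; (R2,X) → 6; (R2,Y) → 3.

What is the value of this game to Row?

17/4

Row minima: R1 → -1, R2 → 3; maximin = 3.
Column maxima: X → 6, Y → 8; minimax = 6.
3 ≠ 6, so there is no saddle point; optimal play is mixed.
Let Row play R1 with probability p. Expected payoff against X: (-1)p + 6(1−p) = −7p + 6; against Y: 8p + 3(1−p) = 5p + 3.
Setting these equal: −7p + 6 = 5p + 3 ⇒ −12p = -3 ⇒ p = 1/4, and the value is (-7)·(1/4) + 6 = 17/4.
For Column: with q = P(X), equating R1's and R2's payoffs gives −9q + 8 = 3q + 3 ⇒ q = 5/12.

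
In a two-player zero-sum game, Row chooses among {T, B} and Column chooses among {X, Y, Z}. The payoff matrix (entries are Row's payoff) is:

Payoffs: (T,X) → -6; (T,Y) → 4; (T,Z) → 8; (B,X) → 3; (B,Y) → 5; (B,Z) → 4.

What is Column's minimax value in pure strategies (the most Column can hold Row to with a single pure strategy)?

3

Column maxima: X → 3, Y → 5, Z → 8.
The smallest of these is 3.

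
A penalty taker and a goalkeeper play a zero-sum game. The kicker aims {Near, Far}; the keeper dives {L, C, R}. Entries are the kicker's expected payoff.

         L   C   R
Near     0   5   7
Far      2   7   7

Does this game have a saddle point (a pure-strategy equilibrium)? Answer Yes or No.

Row minima: Near → 0, Far → 2; maximin = 2.
Column maxima: L → 2, C → 7, R → 7; minimax = 2.
maximin = minimax = 2, so a saddle point exists.

Yes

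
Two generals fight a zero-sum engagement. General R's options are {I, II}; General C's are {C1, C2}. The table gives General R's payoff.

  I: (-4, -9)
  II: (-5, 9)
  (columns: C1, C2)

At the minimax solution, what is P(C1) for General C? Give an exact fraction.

Row minima: I → -9, II → -5; maximin = -5.
Column maxima: C1 → -4, C2 → 9; minimax = -4.
-5 ≠ -4, so there is no saddle point; optimal play is mixed.
Let General R play I with probability p. Expected payoff against C1: (-4)p + (-5)(1−p) = p − 5; against C2: (-9)p + 9(1−p) = −18p + 9.
Setting these equal: p − 5 = −18p + 9 ⇒ 19p = 14 ⇒ p = 14/19, and the value is (1)·(14/19) − 5 = -81/19.
For General C: with q = P(C1), equating I's and II's payoffs gives 5q − 9 = −14q + 9 ⇒ q = 18/19.

18/19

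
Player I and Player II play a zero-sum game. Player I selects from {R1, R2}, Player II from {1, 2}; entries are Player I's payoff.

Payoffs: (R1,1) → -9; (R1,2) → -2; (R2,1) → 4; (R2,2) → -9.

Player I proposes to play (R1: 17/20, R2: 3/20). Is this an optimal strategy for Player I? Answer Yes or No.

Against 1 this mix gives (17/20)·(-9) + (3/20)·4 = -141/20.
Against 2 this mix gives (17/20)·(-2) + (3/20)·(-9) = -61/20.
Player II will play 1, holding Player I to -141/20. Shifting weight toward the row that does better against 1 would raise this floor (the equalizing mix achieves -89/20 against both 1 and 2), so the proposed strategy is not optimal.

No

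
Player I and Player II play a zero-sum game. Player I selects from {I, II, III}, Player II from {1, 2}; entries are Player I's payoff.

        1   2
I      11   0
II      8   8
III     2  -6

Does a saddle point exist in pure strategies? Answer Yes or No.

Yes

Row minima: I → 0, II → 8, III → -6; maximin = 8.
Column maxima: 1 → 11, 2 → 8; minimax = 8.
maximin = minimax = 8, so a saddle point exists.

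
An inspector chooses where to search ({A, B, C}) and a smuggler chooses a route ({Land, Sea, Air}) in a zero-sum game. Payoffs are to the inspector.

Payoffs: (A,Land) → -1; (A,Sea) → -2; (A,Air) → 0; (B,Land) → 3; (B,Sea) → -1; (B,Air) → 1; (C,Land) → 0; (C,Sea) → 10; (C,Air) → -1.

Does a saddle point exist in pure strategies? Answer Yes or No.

Row minima: A → -2, B → -1, C → -1; maximin = -1.
Column maxima: Land → 3, Sea → 10, Air → 1; minimax = 1.
-1 ≠ 1, so no pure-strategy equilibrium exists.

No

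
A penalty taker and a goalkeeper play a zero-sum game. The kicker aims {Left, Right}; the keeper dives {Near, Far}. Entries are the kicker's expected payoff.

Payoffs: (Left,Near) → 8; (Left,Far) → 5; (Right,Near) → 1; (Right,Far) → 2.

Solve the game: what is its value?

Row minima: Left → 5, Right → 1; maximin = 5.
Column maxima: Near → 8, Far → 5; minimax = 5.
Since maximin = minimax = 5, there is a saddle point and the value is 5.

5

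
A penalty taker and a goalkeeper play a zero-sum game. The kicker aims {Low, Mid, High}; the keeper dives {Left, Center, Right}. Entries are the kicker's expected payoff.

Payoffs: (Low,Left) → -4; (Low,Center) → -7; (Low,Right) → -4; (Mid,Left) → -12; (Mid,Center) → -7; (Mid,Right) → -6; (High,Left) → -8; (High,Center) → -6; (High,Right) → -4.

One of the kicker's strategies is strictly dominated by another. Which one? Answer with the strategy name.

High gives a strictly higher payoff than Mid against every column: -8 > -12, -6 > -7, -4 > -6.
So Mid is strictly dominated and the kicker never plays it.

Mid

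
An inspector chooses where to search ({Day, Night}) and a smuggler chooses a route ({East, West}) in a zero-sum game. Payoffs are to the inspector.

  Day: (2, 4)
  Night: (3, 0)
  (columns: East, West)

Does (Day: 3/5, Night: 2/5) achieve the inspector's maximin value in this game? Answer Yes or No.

Yes

Against East this mix gives (3/5)·2 + (2/5)·3 = 12/5.
Against West this mix gives (3/5)·4 + (2/5)·0 = 12/5.
All of the smuggler's active replies (East, West) yield 12/5, and no column does worse for the inspector. The mix makes the smuggler indifferent and guarantees 12/5, so it is optimal.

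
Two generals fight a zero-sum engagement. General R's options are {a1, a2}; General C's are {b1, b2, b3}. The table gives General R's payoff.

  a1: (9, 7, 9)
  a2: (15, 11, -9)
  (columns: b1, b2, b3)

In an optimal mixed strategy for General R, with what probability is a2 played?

Row minima: a1 → 7, a2 → -9; maximin = 7.
Column maxima: b1 → 15, b2 → 11, b3 → 9; minimax = 9.
7 ≠ 9, so there is no saddle point; optimal play is mixed.
b1 is strictly dominated by b2 (it gives General R strictly more in every row), so General C never plays it.
On the remaining 2×2 (a1, a2 vs b2, b3):
Let General R play a1 with probability p. Expected payoff against b2: 7p + 11(1−p) = −4p + 11; against b3: 9p + (-9)(1−p) = 18p − 9.
Setting these equal: −4p + 11 = 18p − 9 ⇒ −22p = -20 ⇒ p = 10/11, and the value is (-4)·(10/11) + 11 = 81/11.
For General C: with q = P(b2), equating a1's and a2's payoffs gives −2q + 9 = 20q − 9 ⇒ q = 9/11.

1/11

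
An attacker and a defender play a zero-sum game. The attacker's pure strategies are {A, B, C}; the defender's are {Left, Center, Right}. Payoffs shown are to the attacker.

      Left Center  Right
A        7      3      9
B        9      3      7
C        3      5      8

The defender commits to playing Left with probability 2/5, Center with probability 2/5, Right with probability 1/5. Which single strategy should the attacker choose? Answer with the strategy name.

Expected payoff of A: (2/5)·7 + (2/5)·3 + (1/5)·9 = 29/5.
Expected payoff of B: (2/5)·9 + (2/5)·3 + (1/5)·7 = 31/5.
Expected payoff of C: (2/5)·3 + (2/5)·5 + (1/5)·8 = 24/5.
The largest is 31/5, so the attacker's best response is B.

B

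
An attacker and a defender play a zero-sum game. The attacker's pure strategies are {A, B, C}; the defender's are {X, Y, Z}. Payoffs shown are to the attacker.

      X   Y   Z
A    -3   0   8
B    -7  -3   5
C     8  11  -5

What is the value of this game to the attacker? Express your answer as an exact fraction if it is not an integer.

Row minima: A → -3, B → -7, C → -5; maximin = -3.
Column maxima: X → 8, Y → 11, Z → 8; minimax = 8.
-3 ≠ 8, so there is no saddle point; optimal play is mixed.
B is strictly dominated by A, so the attacker never plays it.
Y is strictly dominated by X (it gives the attacker strictly more in every row), so the defender never plays it.
On the remaining 2×2 (A, C vs X, Z):
Let the attacker play A with probability p. Expected payoff against X: (-3)p + 8(1−p) = −11p + 8; against Z: 8p + (-5)(1−p) = 13p − 5.
Setting these equal: −11p + 8 = 13p − 5 ⇒ −24p = -13 ⇒ p = 13/24, and the value is (-11)·(13/24) + 8 = 49/24.
For the defender: with q = P(X), equating A's and C's payoffs gives −11q + 8 = 13q − 5 ⇒ q = 13/24.

49/24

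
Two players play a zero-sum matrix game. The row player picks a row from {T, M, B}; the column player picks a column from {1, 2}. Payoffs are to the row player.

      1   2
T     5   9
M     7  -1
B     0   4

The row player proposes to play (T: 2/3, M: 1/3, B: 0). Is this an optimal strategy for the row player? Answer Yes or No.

Yes

Against 1 this mix gives (2/3)·5 + (1/3)·7 = 17/3.
Against 2 this mix gives (2/3)·9 + (1/3)·(-1) = 17/3.
All of the column player's active replies (1, 2) yield 17/3, and no column does worse for the row player. The mix makes the column player indifferent and guarantees 17/3, so it is optimal.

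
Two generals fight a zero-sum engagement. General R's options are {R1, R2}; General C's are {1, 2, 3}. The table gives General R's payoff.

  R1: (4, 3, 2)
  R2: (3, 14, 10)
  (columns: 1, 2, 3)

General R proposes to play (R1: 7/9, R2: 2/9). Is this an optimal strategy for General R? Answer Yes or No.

Against 1 this mix gives (7/9)·4 + (2/9)·3 = 34/9.
Against 2 this mix gives (7/9)·3 + (2/9)·14 = 49/9.
Against 3 this mix gives (7/9)·2 + (2/9)·10 = 34/9.
All of General C's active replies (1, 3) yield 34/9, and no column does worse for General R. The mix makes General C indifferent and guarantees 34/9, so it is optimal.

Yes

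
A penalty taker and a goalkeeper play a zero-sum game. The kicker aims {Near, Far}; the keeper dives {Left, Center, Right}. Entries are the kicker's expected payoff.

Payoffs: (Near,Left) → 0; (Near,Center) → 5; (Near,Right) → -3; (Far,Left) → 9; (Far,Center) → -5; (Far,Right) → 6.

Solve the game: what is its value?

15/19

Row minima: Near → -3, Far → -5; maximin = -3.
Column maxima: Left → 9, Center → 5, Right → 6; minimax = 5.
-3 ≠ 5, so there is no saddle point; optimal play is mixed.
Left is strictly dominated by Right (it gives the kicker strictly more in every row), so the keeper never plays it.
On the remaining 2×2 (Near, Far vs Center, Right):
Let the kicker play Near with probability p. Expected payoff against Center: 5p + (-5)(1−p) = 10p − 5; against Right: (-3)p + 6(1−p) = −9p + 6.
Setting these equal: 10p − 5 = −9p + 6 ⇒ 19p = 11 ⇒ p = 11/19, and the value is (10)·(11/19) − 5 = 15/19.
For the keeper: with q = P(Center), equating Near's and Far's payoffs gives 8q − 3 = −11q + 6 ⇒ q = 9/19.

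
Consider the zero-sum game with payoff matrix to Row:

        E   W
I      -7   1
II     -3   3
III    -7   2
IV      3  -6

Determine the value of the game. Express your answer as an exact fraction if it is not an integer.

Row minima: I → -7, II → -3, III → -7, IV → -6; maximin = -3.
Column maxima: E → 3, W → 3; minimax = 3.
-3 ≠ 3, so there is no saddle point; optimal play is mixed.
I is strictly dominated by II, so Row never plays it.
III is strictly dominated by II, so Row never plays it.
On the remaining 2×2 (II, IV vs E, W):
Let Row play II with probability p. Expected payoff against E: (-3)p + 3(1−p) = −6p + 3; against W: 3p + (-6)(1−p) = 9p − 6.
Setting these equal: −6p + 3 = 9p − 6 ⇒ −15p = -9 ⇒ p = 3/5, and the value is (-6)·(3/5) + 3 = -3/5.
For Column: with q = P(E), equating II's and IV's payoffs gives −6q + 3 = 9q − 6 ⇒ q = 3/5.

-3/5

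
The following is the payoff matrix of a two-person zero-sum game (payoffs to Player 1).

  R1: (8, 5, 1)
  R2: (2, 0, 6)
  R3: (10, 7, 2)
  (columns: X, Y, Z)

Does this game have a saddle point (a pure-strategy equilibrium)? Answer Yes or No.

No

Row minima: R1 → 1, R2 → 0, R3 → 2; maximin = 2.
Column maxima: X → 10, Y → 7, Z → 6; minimax = 6.
2 ≠ 6, so no pure-strategy equilibrium exists.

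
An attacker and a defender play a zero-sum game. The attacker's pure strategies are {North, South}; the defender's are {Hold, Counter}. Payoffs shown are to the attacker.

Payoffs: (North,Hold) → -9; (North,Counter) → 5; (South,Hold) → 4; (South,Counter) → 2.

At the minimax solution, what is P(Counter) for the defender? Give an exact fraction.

Row minima: North → -9, South → 2; maximin = 2.
Column maxima: Hold → 4, Counter → 5; minimax = 4.
2 ≠ 4, so there is no saddle point; optimal play is mixed.
Let the attacker play North with probability p. Expected payoff against Hold: (-9)p + 4(1−p) = −13p + 4; against Counter: 5p + 2(1−p) = 3p + 2.
Setting these equal: −13p + 4 = 3p + 2 ⇒ −16p = -2 ⇒ p = 1/8, and the value is (-13)·(1/8) + 4 = 19/8.
For the defender: with q = P(Hold), equating North's and South's payoffs gives −14q + 5 = 2q + 2 ⇒ q = 3/16.

13/16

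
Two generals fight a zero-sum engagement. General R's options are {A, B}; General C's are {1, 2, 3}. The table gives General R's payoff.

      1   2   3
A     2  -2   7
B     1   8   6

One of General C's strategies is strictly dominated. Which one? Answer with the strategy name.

3

1 holds General R's payoff strictly below 3 in every row: 2 < 7, 1 < 6.
So 3 is strictly dominated for General C.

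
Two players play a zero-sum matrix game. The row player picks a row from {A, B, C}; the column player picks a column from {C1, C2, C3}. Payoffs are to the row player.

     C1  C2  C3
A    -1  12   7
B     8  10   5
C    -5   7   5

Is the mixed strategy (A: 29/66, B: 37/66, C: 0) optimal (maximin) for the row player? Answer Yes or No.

Against C1 this mix gives (29/66)·(-1) + (37/66)·8 = 89/22.
Against C2 this mix gives (29/66)·12 + (37/66)·10 = 359/33.
Against C3 this mix gives (29/66)·7 + (37/66)·5 = 194/33.
The column player will play C1, holding the row player to 89/22. Shifting weight toward the row that does better against C1 would raise this floor (the equalizing mix achieves 61/11 against both C1 and C3), so the proposed strategy is not optimal.

No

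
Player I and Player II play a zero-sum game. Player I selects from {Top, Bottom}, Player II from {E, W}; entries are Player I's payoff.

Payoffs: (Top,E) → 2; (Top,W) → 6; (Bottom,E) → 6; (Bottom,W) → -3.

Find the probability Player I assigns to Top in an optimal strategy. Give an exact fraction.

Row minima: Top → 2, Bottom → -3; maximin = 2.
Column maxima: E → 6, W → 6; minimax = 6.
2 ≠ 6, so there is no saddle point; optimal play is mixed.
Let Player I play Top with probability p. Expected payoff against E: 2p + 6(1−p) = −4p + 6; against W: 6p + (-3)(1−p) = 9p − 3.
Setting these equal: −4p + 6 = 9p − 3 ⇒ −13p = -9 ⇒ p = 9/13, and the value is (-4)·(9/13) + 6 = 42/13.
For Player II: with q = P(E), equating Top's and Bottom's payoffs gives −4q + 6 = 9q − 3 ⇒ q = 9/13.

9/13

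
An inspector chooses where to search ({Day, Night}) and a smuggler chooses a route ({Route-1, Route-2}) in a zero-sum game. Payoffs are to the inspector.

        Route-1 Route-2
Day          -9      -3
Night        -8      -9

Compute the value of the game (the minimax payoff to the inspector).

Row minima: Day → -9, Night → -9; maximin = -9.
Column maxima: Route-1 → -8, Route-2 → -3; minimax = -8.
-9 ≠ -8, so there is no saddle point; optimal play is mixed.
Let the inspector play Day with probability p. Expected payoff against Route-1: (-9)p + (-8)(1−p) = −p − 8; against Route-2: (-3)p + (-9)(1−p) = 6p − 9.
Setting these equal: −p − 8 = 6p − 9 ⇒ −7p = -1 ⇒ p = 1/7, and the value is (-1)·(1/7) − 8 = -57/7.
For the smuggler: with q = P(Route-1), equating Day's and Night's payoffs gives −6q − 3 = q − 9 ⇒ q = 6/7.

-57/7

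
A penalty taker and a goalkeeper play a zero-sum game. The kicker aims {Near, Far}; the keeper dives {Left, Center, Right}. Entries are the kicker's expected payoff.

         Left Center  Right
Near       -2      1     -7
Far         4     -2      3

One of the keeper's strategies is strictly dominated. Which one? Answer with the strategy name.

Left

Right holds the kicker's payoff strictly below Left in every row: -7 < -2, 3 < 4.
So Left is strictly dominated for the keeper.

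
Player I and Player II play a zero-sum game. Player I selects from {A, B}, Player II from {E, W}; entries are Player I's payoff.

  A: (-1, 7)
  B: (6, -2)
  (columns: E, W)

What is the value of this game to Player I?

Row minima: A → -1, B → -2; maximin = -1.
Column maxima: E → 6, W → 7; minimax = 6.
-1 ≠ 6, so there is no saddle point; optimal play is mixed.
Let Player I play A with probability p. Expected payoff against E: (-1)p + 6(1−p) = −7p + 6; against W: 7p + (-2)(1−p) = 9p − 2.
Setting these equal: −7p + 6 = 9p − 2 ⇒ −16p = -8 ⇒ p = 1/2, and the value is (-7)·(1/2) + 6 = 5/2.
For Player II: with q = P(E), equating A's and B's payoffs gives −8q + 7 = 8q − 2 ⇒ q = 9/16.

5/2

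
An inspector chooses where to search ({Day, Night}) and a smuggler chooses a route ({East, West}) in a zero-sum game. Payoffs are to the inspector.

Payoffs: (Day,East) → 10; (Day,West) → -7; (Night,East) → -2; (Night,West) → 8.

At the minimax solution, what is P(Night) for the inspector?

Row minima: Day → -7, Night → -2; maximin = -2.
Column maxima: East → 10, West → 8; minimax = 8.
-2 ≠ 8, so there is no saddle point; optimal play is mixed.
Let the inspector play Day with probability p. Expected payoff against East: 10p + (-2)(1−p) = 12p − 2; against West: (-7)p + 8(1−p) = −15p + 8.
Setting these equal: 12p − 2 = −15p + 8 ⇒ 27p = 10 ⇒ p = 10/27, and the value is (12)·(10/27) − 2 = 22/9.
For the smuggler: with q = P(East), equating Day's and Night's payoffs gives 17q − 7 = −10q + 8 ⇒ q = 5/9.

17/27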